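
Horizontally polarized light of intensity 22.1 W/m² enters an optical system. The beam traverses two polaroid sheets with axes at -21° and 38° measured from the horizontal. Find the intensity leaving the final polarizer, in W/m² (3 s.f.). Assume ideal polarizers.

I ≈ 5.11 W/m²

I₁ = 22.1 W/m² · cos²(21°) = 19.26 W/m².
I₂ = I₁ · cos²(59°) = 19.26 · 0.2653 = 5.109 W/m².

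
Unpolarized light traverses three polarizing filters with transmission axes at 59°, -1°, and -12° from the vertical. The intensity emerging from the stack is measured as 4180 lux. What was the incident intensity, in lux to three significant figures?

I₀ ≈ 3.47e4 lux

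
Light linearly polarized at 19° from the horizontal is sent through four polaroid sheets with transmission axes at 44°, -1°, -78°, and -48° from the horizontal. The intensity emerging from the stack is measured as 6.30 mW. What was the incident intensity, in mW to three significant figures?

I₀ ≈ 404 mW

I₁ = I₀ cos²(44° − 19°) = I₀ cos²(25°) = 0.8214 I₀.
I₂ = I₁ cos²(-1° − 44°) = 0.8214 I₀ · cos²(45°) = 0.4107 I₀.
I₃ = I₂ cos²(-78° + 1°) = 0.4107 I₀ · cos²(77°) = 0.02078 I₀.
I₄ = I₃ cos²(-48° + 78°) = 0.02078 I₀ · cos²(30°) = 0.01559 I₀.
So 6.30 mW = 0.01559 I₀, giving I₀ = 6.30/0.01559 = 404.2 mW.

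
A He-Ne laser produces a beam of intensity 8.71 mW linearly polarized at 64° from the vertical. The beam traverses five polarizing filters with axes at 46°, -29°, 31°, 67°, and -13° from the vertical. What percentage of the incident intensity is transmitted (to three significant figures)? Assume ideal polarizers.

≈ 0.0299%

I₁ = 8.71 mW · cos²(18°) = 7.878 mW.
I₂ = I₁ · cos²(75°) = 7.878 · 0.06699 = 0.5277 mW.
I₃ = I₂ · cos²(60°) = 0.5277 · 0.25 = 0.1319 mW.
I₄ = I₃ · cos²(36°) = 0.1319 · 0.6545 = 0.08635 mW.
I₅ = I₄ · cos²(80°) = 0.08635 · 0.03015 = 0.002604 mW.
That is 0.0299% of the incident intensity.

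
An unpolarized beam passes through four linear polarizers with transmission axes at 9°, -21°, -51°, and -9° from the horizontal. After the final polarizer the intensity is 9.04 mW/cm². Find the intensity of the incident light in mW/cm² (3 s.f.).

I₀ ≈ 58.2 mW/cm²

Unpolarized light through the first polarizer → I₁ = ½ I₀, now polarized at 9°.
I₂ = I₁ cos²(-21° − 9°) = 0.5 I₀ · cos²(30°) = 0.375 I₀.
I₃ = I₂ cos²(-51° + 21°) = 0.375 I₀ · cos²(30°) = 0.2813 I₀.
I₄ = I₃ cos²(-9° + 51°) = 0.2813 I₀ · cos²(42°) = 0.1553 I₀.
So 9.04 mW/cm² = 0.1553 I₀, giving I₀ = 9.04/0.1553 = 58.2 mW/cm².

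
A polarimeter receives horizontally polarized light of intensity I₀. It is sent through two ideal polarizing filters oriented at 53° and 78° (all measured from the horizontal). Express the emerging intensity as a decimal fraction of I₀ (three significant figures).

By Malus's law, I₁ = I₀ cos²(53° − 0°) = I₀ cos²(53°) = 0.3622 I₀.
I₂ = I₁ cos²(78° − 53°) = 0.3622 I₀ · cos²(25°) = 0.2975 I₀.
Transmitted fraction = 0.2975.

≈ 0.297 I₀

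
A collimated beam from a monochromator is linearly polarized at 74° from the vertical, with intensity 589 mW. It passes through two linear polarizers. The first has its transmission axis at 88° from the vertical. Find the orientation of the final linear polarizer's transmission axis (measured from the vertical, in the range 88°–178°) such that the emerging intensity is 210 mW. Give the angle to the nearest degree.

By Malus's law, I₁ = I₀ cos²(88° − 74°) = I₀ cos²(14°) = 0.9415 I₀.
Target fraction: 210 / 589 mW = 0.3565 of I₀.
Need I₂/I₀ = 0.3565, so cos²(θ − 88°) = 0.3565 / 0.9415 = 0.3787.
θ − 88° = arccos(√0.3787) = 52.0°, giving θ ≈ 88 + 52.0 = 140.0°.

θ ≈ 140°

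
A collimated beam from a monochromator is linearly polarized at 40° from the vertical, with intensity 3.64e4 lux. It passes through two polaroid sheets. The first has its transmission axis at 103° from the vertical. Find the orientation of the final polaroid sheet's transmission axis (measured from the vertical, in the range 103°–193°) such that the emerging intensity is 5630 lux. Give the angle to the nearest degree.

θ ≈ 133°

I₁ = I₀ cos²(103° − 40°) = I₀ cos²(63°) = 0.2061 I₀.
Target fraction: 5630 / 3.64e4 lux = 0.1547 of I₀.
Need I₂/I₀ = 0.1547, so cos²(θ − 103°) = 0.1547 / 0.2061 = 0.7504.
θ − 103° = arccos(√0.7504) = 30.0°, giving θ ≈ 103 + 30.0 = 133.0°.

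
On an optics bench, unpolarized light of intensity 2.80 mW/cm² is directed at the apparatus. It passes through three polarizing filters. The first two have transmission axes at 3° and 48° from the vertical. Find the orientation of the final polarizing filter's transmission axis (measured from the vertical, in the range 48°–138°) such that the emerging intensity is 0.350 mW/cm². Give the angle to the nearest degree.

Unpolarized light through the first polarizer → I₁ = ½ I₀, now polarized at 3°.
I₂ = I₁ cos²(48° − 3°) = 0.5 I₀ · cos²(45°) = 0.25 I₀.
Target fraction: 0.350 / 2.80 mW/cm² = 0.125 of I₀.
Need I₃/I₀ = 0.125, so cos²(θ − 48°) = 0.125 / 0.25 = 0.5.
θ − 48° = arccos(√0.5) = 45.0°, giving θ ≈ 48 + 45.0 = 93.0°.

θ ≈ 93°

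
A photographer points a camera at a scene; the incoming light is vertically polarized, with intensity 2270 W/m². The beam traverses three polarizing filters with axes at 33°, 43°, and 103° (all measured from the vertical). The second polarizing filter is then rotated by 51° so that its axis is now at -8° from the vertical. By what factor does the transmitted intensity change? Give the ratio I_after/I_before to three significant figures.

I_new/I_old ≈ 0.302

Before rotation:
I₁ = I₀ cos²(33° − 0°) = I₀ cos²(33°) = 0.7034 I₀.
I₂ = I₁ cos²(43° − 33°) = 0.7034 I₀ · cos²(10°) = 0.6822 I₀.
I₃ = I₂ cos²(103° − 43°) = 0.6822 I₀ · cos²(60°) = 0.1705 I₀.
After rotation:
I₁ = I₀ cos²(33° − 0°) = I₀ cos²(33°) = 0.7034 I₀.
I₂ = I₁ cos²(-8° − 33°) = 0.7034 I₀ · cos²(41°) = 0.4006 I₀.
Angle between axes 2 and 3: 69°. I₃ = 0.4006 I₀ · cos²(69°) = 0.05145 I₀.
Ratio = 0.05145 / 0.1705 = 0.3017.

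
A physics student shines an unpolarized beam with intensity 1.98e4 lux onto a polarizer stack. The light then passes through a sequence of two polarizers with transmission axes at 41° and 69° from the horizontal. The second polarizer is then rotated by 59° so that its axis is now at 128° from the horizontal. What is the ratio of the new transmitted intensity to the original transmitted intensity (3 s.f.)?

Before rotation:
Unpolarized light through the first polarizer → I₁ = ½ I₀, now polarized at 41°.
I₂ = I₁ cos²(69° − 41°) = 0.5 I₀ · cos²(28°) = 0.3898 I₀.
After rotation:
Unpolarized light through the first polarizer → I₁ = ½ I₀, now polarized at 41°.
I₂ = I₁ cos²(128° − 41°) = 0.5 I₀ · cos²(87°) = 0.00137 I₀.
Ratio = 0.00137 / 0.3898 = 0.003513.

I_new/I_old ≈ 0.00351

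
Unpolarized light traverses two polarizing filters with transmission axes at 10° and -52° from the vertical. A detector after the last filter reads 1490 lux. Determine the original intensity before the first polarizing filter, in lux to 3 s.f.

I₀ ≈ 1.35e4 lux

Unpolarized light through the first polarizer → I₁ = ½ I₀, now polarized at 10°.
I₂ = I₁ cos²(-52° − 10°) = 0.5 I₀ · cos²(62°) = 0.1102 I₀.
So 1490 lux = 0.1102 I₀, giving I₀ = 1490/0.1102 = 1.352e+04 lux.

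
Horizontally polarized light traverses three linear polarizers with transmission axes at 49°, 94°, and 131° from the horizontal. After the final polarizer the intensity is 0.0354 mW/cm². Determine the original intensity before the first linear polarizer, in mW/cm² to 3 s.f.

By Malus's law, I₁ = I₀ cos²(49° − 0°) = I₀ cos²(49°) = 0.4304 I₀.
I₂ = I₁ cos²(94° − 49°) = 0.4304 I₀ · cos²(45°) = 0.2152 I₀.
I₃ = I₂ cos²(131° − 94°) = 0.2152 I₀ · cos²(37°) = 0.1373 I₀.
So 0.0354 mW/cm² = 0.1373 I₀, giving I₀ = 0.0354/0.1373 = 0.2579 mW/cm².

I₀ ≈ 0.258 mW/cm²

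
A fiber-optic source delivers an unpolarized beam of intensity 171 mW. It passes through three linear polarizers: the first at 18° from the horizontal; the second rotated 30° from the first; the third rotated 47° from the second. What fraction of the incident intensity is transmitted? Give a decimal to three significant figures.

I/I₀ ≈ 0.174

Unpolarized light through the first polarizer → I₁ = 171 mW/2 = 85.5 mW, polarized at 18°.
I₂ = I₁ · cos²(30°) = 85.5 · 0.75 = 64.13 mW.
I₃ = I₂ · cos²(47°) = 64.13 · 0.4651 = 29.83 mW.
Transmitted fraction = 0.1744.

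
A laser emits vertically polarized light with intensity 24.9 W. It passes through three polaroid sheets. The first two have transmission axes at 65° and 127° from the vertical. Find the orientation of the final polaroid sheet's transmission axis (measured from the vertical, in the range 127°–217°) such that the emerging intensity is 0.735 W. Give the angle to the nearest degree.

I₁ = I₀ cos²(65° − 0°) = I₀ cos²(65°) = 0.1786 I₀.
I₂ = I₁ cos²(127° − 65°) = 0.1786 I₀ · cos²(62°) = 0.03937 I₀.
Target fraction: 0.735 / 24.9 W = 0.02952 of I₀.
Need I₃/I₀ = 0.02952, so cos²(θ − 127°) = 0.02952 / 0.03937 = 0.7498.
θ − 127° = arccos(√0.7498) = 30.0°, giving θ ≈ 127 + 30.0 = 157.0°.

θ ≈ 157°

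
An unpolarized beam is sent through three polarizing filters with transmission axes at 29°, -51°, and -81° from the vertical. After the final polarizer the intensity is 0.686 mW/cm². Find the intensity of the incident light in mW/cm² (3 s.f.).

Unpolarized light through the first polarizer → I₁ = ½ I₀, now polarized at 29°.
I₂ = I₁ cos²(-51° − 29°) = 0.5 I₀ · cos²(80°) = 0.01508 I₀.
I₃ = I₂ cos²(-81° + 51°) = 0.01508 I₀ · cos²(30°) = 0.01131 I₀.
So 0.686 mW/cm² = 0.01131 I₀, giving I₀ = 0.686/0.01131 = 60.67 mW/cm².

I₀ ≈ 60.7 mW/cm²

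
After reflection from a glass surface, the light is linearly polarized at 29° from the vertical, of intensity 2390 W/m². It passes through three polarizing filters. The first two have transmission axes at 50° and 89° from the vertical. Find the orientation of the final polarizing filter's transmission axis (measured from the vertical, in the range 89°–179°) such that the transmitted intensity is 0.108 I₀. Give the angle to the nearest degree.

θ ≈ 152°

I₁ = I₀ cos²(50° − 29°) = I₀ cos²(21°) = 0.8716 I₀.
I₂ = I₁ cos²(89° − 50°) = 0.8716 I₀ · cos²(39°) = 0.5264 I₀.
Need I₃/I₀ = 0.108, so cos²(θ − 89°) = 0.108 / 0.5264 = 0.2052.
θ − 89° = arccos(√0.2052) = 63.1°, giving θ ≈ 89 + 63.1 = 152.1°.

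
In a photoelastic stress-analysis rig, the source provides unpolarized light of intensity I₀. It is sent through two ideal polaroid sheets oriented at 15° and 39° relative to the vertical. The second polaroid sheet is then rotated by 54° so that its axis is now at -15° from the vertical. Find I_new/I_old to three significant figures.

I_new/I_old ≈ 0.899

Before rotation:
Unpolarized light through the first polarizer → I₁ = ½ I₀, now polarized at 15°.
I₂ = I₁ cos²(39° − 15°) = 0.5 I₀ · cos²(24°) = 0.4173 I₀.
After rotation:
Unpolarized light through the first polarizer → I₁ = ½ I₀, now polarized at 15°.
I₂ = I₁ cos²(-15° − 15°) = 0.5 I₀ · cos²(30°) = 0.375 I₀.
Ratio = 0.375 / 0.4173 = 0.8987.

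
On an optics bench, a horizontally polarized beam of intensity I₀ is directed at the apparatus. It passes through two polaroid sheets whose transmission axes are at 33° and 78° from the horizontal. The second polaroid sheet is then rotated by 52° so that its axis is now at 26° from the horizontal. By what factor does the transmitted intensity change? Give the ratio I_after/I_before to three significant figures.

I_new/I_old ≈ 1.97

Before rotation:
I₁ = I₀ cos²(33° − 0°) = I₀ cos²(33°) = 0.7034 I₀.
I₂ = I₁ cos²(78° − 33°) = 0.7034 I₀ · cos²(45°) = 0.3517 I₀.
After rotation:
I₁ = I₀ cos²(33° − 0°) = I₀ cos²(33°) = 0.7034 I₀.
I₂ = I₁ cos²(26° − 33°) = 0.7034 I₀ · cos²(7°) = 0.6929 I₀.
Ratio = 0.6929 / 0.3517 = 1.97.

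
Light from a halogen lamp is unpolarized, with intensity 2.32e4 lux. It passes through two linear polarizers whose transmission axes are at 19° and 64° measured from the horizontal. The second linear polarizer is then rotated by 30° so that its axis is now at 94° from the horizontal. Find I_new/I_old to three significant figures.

Before rotation:
Unpolarized light through the first polarizer → I₁ = ½ I₀, now polarized at 19°.
I₂ = I₁ cos²(64° − 19°) = 0.5 I₀ · cos²(45°) = 0.25 I₀.
After rotation:
Unpolarized light through the first polarizer → I₁ = ½ I₀, now polarized at 19°.
I₂ = I₁ cos²(94° − 19°) = 0.5 I₀ · cos²(75°) = 0.03349 I₀.
Ratio = 0.03349 / 0.25 = 0.134.

I_new/I_old ≈ 0.134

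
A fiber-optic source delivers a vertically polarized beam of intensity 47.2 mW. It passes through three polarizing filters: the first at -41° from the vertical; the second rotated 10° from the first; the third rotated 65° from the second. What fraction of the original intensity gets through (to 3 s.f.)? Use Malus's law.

By Malus's law, I₁ = 47.2 mW · cos²(41°) = 26.88 mW.
I₂ = I₁ · cos²(10°) = 26.88 · 0.9698 = 26.07 mW.
I₃ = I₂ · cos²(65°) = 26.07 · 0.1786 = 4.657 mW.
Transmitted fraction = 0.09866.

I/I₀ ≈ 0.0987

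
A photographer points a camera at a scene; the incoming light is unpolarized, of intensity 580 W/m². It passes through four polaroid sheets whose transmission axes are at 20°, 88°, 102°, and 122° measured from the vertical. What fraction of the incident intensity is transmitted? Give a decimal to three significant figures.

I/I₀ ≈ 0.0583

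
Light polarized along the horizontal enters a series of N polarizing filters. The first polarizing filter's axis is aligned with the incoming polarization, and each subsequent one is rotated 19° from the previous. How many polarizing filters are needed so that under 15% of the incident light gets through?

N = 18

First polarizer is aligned with the polarization: full transmission.
Each further stage multiplies by cos²(19°) = 0.894.
After N polarizers: T = 0.894^(N−1). Require T < 0.15 ⇒ N−1 > ln(0.15)/ln(0.894) = 16.93, so N−1 ≥ 17 and N = 18.
Check: N=18 gives T = 0.1489 < 0.15; N=17 gives T = 0.1665.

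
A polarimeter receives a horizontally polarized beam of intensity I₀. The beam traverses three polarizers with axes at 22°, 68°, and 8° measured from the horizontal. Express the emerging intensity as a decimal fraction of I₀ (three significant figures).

≈ 0.104 I₀

I₁ = I₀ cos²(22° − 0°) = I₀ cos²(22°) = 0.8597 I₀.
I₂ = I₁ cos²(68° − 22°) = 0.8597 I₀ · cos²(46°) = 0.4148 I₀.
I₃ = I₂ cos²(8° − 68°) = 0.4148 I₀ · cos²(60°) = 0.1037 I₀.
Transmitted fraction = 0.1037.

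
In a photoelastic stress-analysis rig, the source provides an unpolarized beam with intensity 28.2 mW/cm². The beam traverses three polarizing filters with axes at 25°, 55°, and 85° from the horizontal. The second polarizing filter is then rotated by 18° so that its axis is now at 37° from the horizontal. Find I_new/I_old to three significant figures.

Before rotation:
Unpolarized light through the first polarizer → I₁ = ½ I₀, now polarized at 25°.
I₂ = I₁ cos²(55° − 25°) = 0.5 I₀ · cos²(30°) = 0.375 I₀.
I₃ = I₂ cos²(85° − 55°) = 0.375 I₀ · cos²(30°) = 0.2813 I₀.
After rotation:
Unpolarized light through the first polarizer → I₁ = ½ I₀, now polarized at 25°.
I₂ = I₁ cos²(37° − 25°) = 0.5 I₀ · cos²(12°) = 0.4784 I₀.
I₃ = I₂ cos²(85° − 37°) = 0.4784 I₀ · cos²(48°) = 0.2142 I₀.
Ratio = 0.2142 / 0.2813 = 0.7616.

I_new/I_old ≈ 0.762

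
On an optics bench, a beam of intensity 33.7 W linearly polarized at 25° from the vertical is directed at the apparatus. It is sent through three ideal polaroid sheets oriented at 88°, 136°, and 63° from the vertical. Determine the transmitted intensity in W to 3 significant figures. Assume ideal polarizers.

I₁ = 33.7 W · cos²(63°) = 6.946 W.
I₂ = I₁ · cos²(48°) = 6.946 · 0.4477 = 3.11 W.
I₃ = I₂ · cos²(73°) = 3.11 · 0.08548 = 0.2658 W.

I ≈ 0.266 W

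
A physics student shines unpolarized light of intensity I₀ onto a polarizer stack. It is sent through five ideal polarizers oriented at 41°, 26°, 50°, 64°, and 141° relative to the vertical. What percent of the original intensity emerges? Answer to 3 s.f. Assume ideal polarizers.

≈ 1.85%

Unpolarized light through the first polarizer → I₁ = ½ I₀, now polarized at 41°.
I₂ = I₁ cos²(26° − 41°) = 0.5 I₀ · cos²(15°) = 0.4665 I₀.
I₃ = I₂ cos²(50° − 26°) = 0.4665 I₀ · cos²(24°) = 0.3893 I₀.
I₄ = I₃ cos²(64° − 50°) = 0.3893 I₀ · cos²(14°) = 0.3665 I₀.
I₅ = I₄ cos²(141° − 64°) = 0.3665 I₀ · cos²(77°) = 0.01855 I₀.
That is 1.855% of the incident intensity.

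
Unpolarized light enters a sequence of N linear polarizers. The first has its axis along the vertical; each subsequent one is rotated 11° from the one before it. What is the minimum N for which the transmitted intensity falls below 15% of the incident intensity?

N = 34

First polarizer halves the unpolarized light: factor 1/2.
Each further stage multiplies by cos²(11°) = 0.9636.
After N polarizers: T = 0.5·0.9636^(N−1). Require T < 0.15 ⇒ N−1 > ln(0.15/0.5)/ln(0.9636) = 32.46, so N−1 ≥ 33 and N = 34.
Check: N=34 gives T = 0.147 < 0.15; N=33 gives T = 0.1526.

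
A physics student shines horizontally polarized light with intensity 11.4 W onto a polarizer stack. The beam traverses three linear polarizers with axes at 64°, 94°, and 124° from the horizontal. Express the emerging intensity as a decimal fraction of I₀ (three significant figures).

I₁ = 11.4 W · cos²(64°) = 2.191 W.
I₂ = I₁ · cos²(30°) = 2.191 · 0.75 = 1.643 W.
I₃ = I₂ · cos²(30°) = 1.643 · 0.75 = 1.232 W.
Transmitted fraction = 0.1081.

I/I₀ ≈ 0.108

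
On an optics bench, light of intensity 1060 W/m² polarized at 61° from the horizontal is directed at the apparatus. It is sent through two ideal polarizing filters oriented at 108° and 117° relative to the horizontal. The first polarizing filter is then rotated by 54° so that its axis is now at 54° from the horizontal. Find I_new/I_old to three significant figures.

I_new/I_old ≈ 0.447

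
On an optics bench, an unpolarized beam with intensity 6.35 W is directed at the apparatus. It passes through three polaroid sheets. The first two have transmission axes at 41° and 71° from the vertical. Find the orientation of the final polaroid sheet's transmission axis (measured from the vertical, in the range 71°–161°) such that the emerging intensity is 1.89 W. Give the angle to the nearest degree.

Unpolarized light through the first polarizer → I₁ = ½ I₀, now polarized at 41°.
I₂ = I₁ cos²(71° − 41°) = 0.5 I₀ · cos²(30°) = 0.375 I₀.
Target fraction: 1.89 / 6.35 W = 0.2976 of I₀.
Need I₃/I₀ = 0.2976, so cos²(θ − 71°) = 0.2976 / 0.375 = 0.7937.
θ − 71° = arccos(√0.7937) = 27.0°, giving θ ≈ 71 + 27.0 = 98.0°.

θ ≈ 98°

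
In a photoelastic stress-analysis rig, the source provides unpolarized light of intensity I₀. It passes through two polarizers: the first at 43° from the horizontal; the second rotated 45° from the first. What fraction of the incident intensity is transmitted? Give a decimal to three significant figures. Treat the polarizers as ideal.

≈ 0.250 I₀

Unpolarized light through the first polarizer → I₁ = ½ I₀, now polarized at 43°.
I₂ = I₁ cos²(45°) = 0.5 · 0.5 I₀ = 0.25 I₀.
Transmitted fraction = 0.25.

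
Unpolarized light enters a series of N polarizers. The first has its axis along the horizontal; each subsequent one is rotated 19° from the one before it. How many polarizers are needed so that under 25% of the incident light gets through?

N = 8

First polarizer halves the unpolarized light: factor 1/2.
Each further stage multiplies by cos²(19°) = 0.894.
After N polarizers: T = 0.5·0.894^(N−1). Require T < 0.25 ⇒ N−1 > ln(0.25/0.5)/ln(0.894) = 6.19, so N−1 ≥ 7 and N = 8.
Check: N=8 gives T = 0.2282 < 0.25; N=7 gives T = 0.2553.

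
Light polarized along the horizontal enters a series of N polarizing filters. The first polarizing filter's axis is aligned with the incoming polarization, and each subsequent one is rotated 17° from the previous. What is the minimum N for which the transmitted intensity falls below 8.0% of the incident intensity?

N = 30

First polarizer is aligned with the polarization: full transmission.
Each further stage multiplies by cos²(17°) = 0.9145.
After N polarizers: T = 0.9145^(N−1). Require T < 0.080 ⇒ N−1 > ln(0.080)/ln(0.9145) = 28.27, so N−1 ≥ 29 and N = 30.
Check: N=30 gives T = 0.07492 < 0.080; N=29 gives T = 0.08192.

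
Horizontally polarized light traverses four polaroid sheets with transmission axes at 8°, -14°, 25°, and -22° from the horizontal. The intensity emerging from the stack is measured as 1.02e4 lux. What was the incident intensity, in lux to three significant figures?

I₀ ≈ 4.31e4 lux

I₁ = I₀ cos²(8° − 0°) = I₀ cos²(8°) = 0.9806 I₀.
I₂ = I₁ cos²(-14° − 8°) = 0.9806 I₀ · cos²(22°) = 0.843 I₀.
I₃ = I₂ cos²(25° + 14°) = 0.843 I₀ · cos²(39°) = 0.5091 I₀.
I₄ = I₃ cos²(-22° − 25°) = 0.5091 I₀ · cos²(47°) = 0.2368 I₀.
So 1.02e4 lux = 0.2368 I₀, giving I₀ = 1.02e4/0.2368 = 4.307e+04 lux.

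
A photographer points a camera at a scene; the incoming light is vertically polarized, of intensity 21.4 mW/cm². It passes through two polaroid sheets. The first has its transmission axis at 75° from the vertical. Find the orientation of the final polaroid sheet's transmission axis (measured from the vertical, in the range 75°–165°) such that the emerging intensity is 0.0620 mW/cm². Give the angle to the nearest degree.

θ ≈ 153°

I₁ = I₀ cos²(75° − 0°) = I₀ cos²(75°) = 0.06699 I₀.
Target fraction: 0.0620 / 21.4 mW/cm² = 0.002897 of I₀.
Need I₂/I₀ = 0.002897, so cos²(θ − 75°) = 0.002897 / 0.06699 = 0.04325.
θ − 75° = arccos(√0.04325) = 78.0°, giving θ ≈ 75 + 78.0 = 153.0°.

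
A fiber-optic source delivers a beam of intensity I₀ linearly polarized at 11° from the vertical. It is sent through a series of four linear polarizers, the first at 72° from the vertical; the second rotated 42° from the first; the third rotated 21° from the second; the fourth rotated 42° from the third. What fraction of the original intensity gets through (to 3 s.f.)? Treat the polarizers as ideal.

≈ 0.0625 I₀

I₁ = I₀ cos²(72° − 11°) = I₀ cos²(61°) = 0.235 I₀.
I₂ = I₁ cos²(42°) = 0.235 · 0.5523 I₀ = 0.1298 I₀.
I₃ = I₂ cos²(21°) = 0.1298 · 0.8716 I₀ = 0.1131 I₀.
I₄ = I₃ cos²(42°) = 0.1131 · 0.5523 I₀ = 0.06248 I₀.
Transmitted fraction = 0.06248.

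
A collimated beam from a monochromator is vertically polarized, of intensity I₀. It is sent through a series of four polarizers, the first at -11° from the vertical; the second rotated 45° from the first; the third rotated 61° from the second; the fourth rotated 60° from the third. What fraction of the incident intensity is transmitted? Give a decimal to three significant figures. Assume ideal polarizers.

≈ 0.0283 I₀

I₁ = I₀ cos²(-11° − 0°) = I₀ cos²(11°) = 0.9636 I₀.
I₂ = I₁ cos²(45°) = 0.9636 · 0.5 I₀ = 0.4818 I₀.
I₃ = I₂ cos²(61°) = 0.4818 · 0.235 I₀ = 0.1132 I₀.
I₄ = I₃ cos²(60°) = 0.1132 · 0.25 I₀ = 0.02831 I₀.
Transmitted fraction = 0.02831.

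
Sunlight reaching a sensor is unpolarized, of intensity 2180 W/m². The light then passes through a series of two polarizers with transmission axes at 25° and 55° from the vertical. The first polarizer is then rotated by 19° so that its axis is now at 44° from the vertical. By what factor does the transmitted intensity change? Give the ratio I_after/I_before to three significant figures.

Before rotation:
Unpolarized light through the first polarizer → I₁ = ½ I₀, now polarized at 25°.
I₂ = I₁ cos²(55° − 25°) = 0.5 I₀ · cos²(30°) = 0.375 I₀.
After rotation:
Unpolarized light through the first polarizer → I₁ = ½ I₀, now polarized at 44°.
I₂ = I₁ cos²(55° − 44°) = 0.5 I₀ · cos²(11°) = 0.4818 I₀.
Ratio = 0.4818 / 0.375 = 1.285.

I_new/I_old ≈ 1.28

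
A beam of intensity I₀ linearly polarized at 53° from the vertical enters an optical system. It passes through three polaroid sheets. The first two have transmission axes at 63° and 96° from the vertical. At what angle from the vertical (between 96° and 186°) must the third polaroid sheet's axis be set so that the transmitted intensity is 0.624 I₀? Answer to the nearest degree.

θ ≈ 113°

I₁ = I₀ cos²(63° − 53°) = I₀ cos²(10°) = 0.9698 I₀.
I₂ = I₁ cos²(96° − 63°) = 0.9698 I₀ · cos²(33°) = 0.6822 I₀.
Need I₃/I₀ = 0.624, so cos²(θ − 96°) = 0.624 / 0.6822 = 0.9147.
θ − 96° = arccos(√0.9147) = 17.0°, giving θ ≈ 96 + 17.0 = 113.0°.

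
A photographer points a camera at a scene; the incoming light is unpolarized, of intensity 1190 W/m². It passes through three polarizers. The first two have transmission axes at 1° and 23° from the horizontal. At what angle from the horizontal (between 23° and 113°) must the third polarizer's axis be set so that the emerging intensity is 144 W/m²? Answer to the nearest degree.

Unpolarized light through the first polarizer → I₁ = ½ I₀, now polarized at 1°.
I₂ = I₁ cos²(23° − 1°) = 0.5 I₀ · cos²(22°) = 0.4298 I₀.
Target fraction: 144 / 1190 W/m² = 0.121 of I₀.
Need I₃/I₀ = 0.121, so cos²(θ − 23°) = 0.121 / 0.4298 = 0.2815.
θ − 23° = arccos(√0.2815) = 58.0°, giving θ ≈ 23 + 58.0 = 81.0°.

θ ≈ 81°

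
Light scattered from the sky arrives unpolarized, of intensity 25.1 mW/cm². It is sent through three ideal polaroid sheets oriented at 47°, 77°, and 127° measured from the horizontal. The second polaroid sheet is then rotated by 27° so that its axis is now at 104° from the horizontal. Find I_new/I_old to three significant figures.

I_new/I_old ≈ 0.811

Before rotation:
Unpolarized light through the first polarizer → I₁ = ½ I₀, now polarized at 47°.
I₂ = I₁ cos²(77° − 47°) = 0.5 I₀ · cos²(30°) = 0.375 I₀.
I₃ = I₂ cos²(127° − 77°) = 0.375 I₀ · cos²(50°) = 0.1549 I₀.
After rotation:
Unpolarized light through the first polarizer → I₁ = ½ I₀, now polarized at 47°.
I₂ = I₁ cos²(104° − 47°) = 0.5 I₀ · cos²(57°) = 0.1483 I₀.
I₃ = I₂ cos²(127° − 104°) = 0.1483 I₀ · cos²(23°) = 0.1257 I₀.
Ratio = 0.1257 / 0.1549 = 0.8111.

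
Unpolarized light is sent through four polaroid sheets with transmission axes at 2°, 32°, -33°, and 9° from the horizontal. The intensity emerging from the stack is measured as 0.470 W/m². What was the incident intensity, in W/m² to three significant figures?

Unpolarized light through the first polarizer → I₁ = ½ I₀, now polarized at 2°.
I₂ = I₁ cos²(32° − 2°) = 0.5 I₀ · cos²(30°) = 0.375 I₀.
I₃ = I₂ cos²(-33° − 32°) = 0.375 I₀ · cos²(65°) = 0.06698 I₀.
I₄ = I₃ cos²(9° + 33°) = 0.06698 I₀ · cos²(42°) = 0.03699 I₀.
So 0.470 W/m² = 0.03699 I₀, giving I₀ = 0.470/0.03699 = 12.71 W/m².

I₀ ≈ 12.7 W/m²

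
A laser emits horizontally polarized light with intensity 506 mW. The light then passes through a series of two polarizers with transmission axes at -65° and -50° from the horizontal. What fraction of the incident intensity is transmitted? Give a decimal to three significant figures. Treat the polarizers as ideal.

I₁ = 506 mW · cos²(65°) = 90.37 mW.
I₂ = I₁ · cos²(15°) = 90.37 · 0.933 = 84.32 mW.
Transmitted fraction = 0.1666.

I/I₀ ≈ 0.167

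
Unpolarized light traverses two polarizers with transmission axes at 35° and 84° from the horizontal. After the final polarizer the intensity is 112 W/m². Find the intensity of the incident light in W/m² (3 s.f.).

Unpolarized light through the first polarizer → I₁ = ½ I₀, now polarized at 35°.
I₂ = I₁ cos²(84° − 35°) = 0.5 I₀ · cos²(49°) = 0.2152 I₀.
So 112 W/m² = 0.2152 I₀, giving I₀ = 112/0.2152 = 520.4 W/m².

I₀ ≈ 520 W/m²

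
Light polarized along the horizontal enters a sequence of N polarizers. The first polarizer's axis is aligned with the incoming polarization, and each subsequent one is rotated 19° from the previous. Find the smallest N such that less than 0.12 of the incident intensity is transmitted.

First polarizer is aligned with the polarization: full transmission.
Each further stage multiplies by cos²(19°) = 0.894.
After N polarizers: T = 0.894^(N−1). Require T < 0.12 ⇒ N−1 > ln(0.12)/ln(0.894) = 18.92, so N−1 ≥ 19 and N = 20.
Check: N=20 gives T = 0.119 < 0.12; N=19 gives T = 0.1331.

N = 20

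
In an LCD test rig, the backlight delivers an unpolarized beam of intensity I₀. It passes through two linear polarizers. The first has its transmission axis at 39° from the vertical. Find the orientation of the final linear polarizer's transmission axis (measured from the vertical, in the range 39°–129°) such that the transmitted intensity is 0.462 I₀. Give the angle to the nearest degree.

Unpolarized light through the first polarizer → I₁ = ½ I₀, now polarized at 39°.
Need I₂/I₀ = 0.462, so cos²(θ − 39°) = 0.462 / 0.5 = 0.924.
θ − 39° = arccos(√0.924) = 16.0°, giving θ ≈ 39 + 16.0 = 55.0°.

θ ≈ 55°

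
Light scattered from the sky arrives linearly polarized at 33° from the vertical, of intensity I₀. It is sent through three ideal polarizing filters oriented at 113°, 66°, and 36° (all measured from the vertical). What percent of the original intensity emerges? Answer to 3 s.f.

≈ 1.05%

I₁ = I₀ cos²(113° − 33°) = I₀ cos²(80°) = 0.03015 I₀.
I₂ = I₁ cos²(66° − 113°) = 0.03015 I₀ · cos²(47°) = 0.01403 I₀.
I₃ = I₂ cos²(36° − 66°) = 0.01403 I₀ · cos²(30°) = 0.01052 I₀.
That is 1.052% of the incident intensity.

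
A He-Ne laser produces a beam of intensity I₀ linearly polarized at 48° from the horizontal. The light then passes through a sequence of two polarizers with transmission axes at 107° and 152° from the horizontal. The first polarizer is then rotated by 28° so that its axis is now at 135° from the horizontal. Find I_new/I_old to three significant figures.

Before rotation:
By Malus's law, I₁ = I₀ cos²(107° − 48°) = I₀ cos²(59°) = 0.2653 I₀.
I₂ = I₁ cos²(152° − 107°) = 0.2653 I₀ · cos²(45°) = 0.1326 I₀.
After rotation:
I₁ = I₀ cos²(135° − 48°) = I₀ cos²(87°) = 0.002739 I₀.
I₂ = I₁ cos²(152° − 135°) = 0.002739 I₀ · cos²(17°) = 0.002505 I₀.
Ratio = 0.002505 / 0.1326 = 0.01889.

I_new/I_old ≈ 0.0189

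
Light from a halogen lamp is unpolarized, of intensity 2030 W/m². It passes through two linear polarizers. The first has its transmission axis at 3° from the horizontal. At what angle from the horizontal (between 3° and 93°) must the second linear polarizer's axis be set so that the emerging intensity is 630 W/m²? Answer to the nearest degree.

Unpolarized light through the first polarizer → I₁ = ½ I₀, now polarized at 3°.
Target fraction: 630 / 2030 W/m² = 0.3103 of I₀.
Need I₂/I₀ = 0.3103, so cos²(θ − 3°) = 0.3103 / 0.5 = 0.6207.
θ − 3° = arccos(√0.6207) = 38.0°, giving θ ≈ 3 + 38.0 = 41.0°.

θ ≈ 41°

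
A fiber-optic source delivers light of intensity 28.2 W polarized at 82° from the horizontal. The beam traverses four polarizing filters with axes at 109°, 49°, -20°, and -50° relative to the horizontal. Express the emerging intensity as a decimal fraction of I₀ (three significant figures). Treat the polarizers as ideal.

By Malus's law, I₁ = 28.2 W · cos²(27°) = 22.39 W.
I₂ = I₁ · cos²(60°) = 22.39 · 0.25 = 5.597 W.
I₃ = I₂ · cos²(69°) = 5.597 · 0.1284 = 0.7188 W.
I₄ = I₃ · cos²(30°) = 0.7188 · 0.75 = 0.5391 W.
Transmitted fraction = 0.01912.

I/I₀ ≈ 0.0191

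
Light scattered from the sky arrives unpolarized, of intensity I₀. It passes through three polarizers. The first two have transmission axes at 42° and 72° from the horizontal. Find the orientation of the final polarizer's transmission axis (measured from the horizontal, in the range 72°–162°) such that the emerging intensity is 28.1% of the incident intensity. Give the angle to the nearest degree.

Unpolarized light through the first polarizer → I₁ = ½ I₀, now polarized at 42°.
I₂ = I₁ cos²(72° − 42°) = 0.5 I₀ · cos²(30°) = 0.375 I₀.
Need I₃/I₀ = 0.281, so cos²(θ − 72°) = 0.281 / 0.375 = 0.7493.
θ − 72° = arccos(√0.7493) = 30.0°, giving θ ≈ 72 + 30.0 = 102.0°.

θ ≈ 102°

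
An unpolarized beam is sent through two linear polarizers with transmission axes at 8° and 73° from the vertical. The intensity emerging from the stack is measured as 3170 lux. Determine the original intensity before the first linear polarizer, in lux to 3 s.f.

I₀ ≈ 3.55e4 lux

Unpolarized light through the first polarizer → I₁ = ½ I₀, now polarized at 8°.
I₂ = I₁ cos²(73° − 8°) = 0.5 I₀ · cos²(65°) = 0.0893 I₀.
So 3170 lux = 0.0893 I₀, giving I₀ = 3170/0.0893 = 3.55e+04 lux.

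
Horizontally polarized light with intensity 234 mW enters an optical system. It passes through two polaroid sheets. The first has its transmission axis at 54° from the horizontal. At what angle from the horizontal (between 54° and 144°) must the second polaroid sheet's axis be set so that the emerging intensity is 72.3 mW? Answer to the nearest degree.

I₁ = I₀ cos²(54° − 0°) = I₀ cos²(54°) = 0.3455 I₀.
Target fraction: 72.3 / 234 mW = 0.309 of I₀.
Need I₂/I₀ = 0.309, so cos²(θ − 54°) = 0.309 / 0.3455 = 0.8943.
θ − 54° = arccos(√0.8943) = 19.0°, giving θ ≈ 54 + 19.0 = 73.0°.

θ ≈ 73°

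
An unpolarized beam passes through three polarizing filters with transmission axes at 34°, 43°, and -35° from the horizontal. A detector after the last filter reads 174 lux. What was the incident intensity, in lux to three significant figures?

I₀ ≈ 8250 lux

Unpolarized light through the first polarizer → I₁ = ½ I₀, now polarized at 34°.
I₂ = I₁ cos²(43° − 34°) = 0.5 I₀ · cos²(9°) = 0.4878 I₀.
I₃ = I₂ cos²(-35° − 43°) = 0.4878 I₀ · cos²(78°) = 0.02108 I₀.
So 174 lux = 0.02108 I₀, giving I₀ = 174/0.02108 = 8252 lux.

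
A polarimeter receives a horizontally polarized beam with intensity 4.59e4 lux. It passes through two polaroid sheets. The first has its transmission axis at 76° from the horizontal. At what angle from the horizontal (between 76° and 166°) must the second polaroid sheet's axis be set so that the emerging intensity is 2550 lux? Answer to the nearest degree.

I₁ = I₀ cos²(76° − 0°) = I₀ cos²(76°) = 0.05853 I₀.
Target fraction: 2550 / 4.59e4 lux = 0.05556 of I₀.
Need I₂/I₀ = 0.05556, so cos²(θ − 76°) = 0.05556 / 0.05853 = 0.9492.
θ − 76° = arccos(√0.9492) = 13.0°, giving θ ≈ 76 + 13.0 = 89.0°.

θ ≈ 89°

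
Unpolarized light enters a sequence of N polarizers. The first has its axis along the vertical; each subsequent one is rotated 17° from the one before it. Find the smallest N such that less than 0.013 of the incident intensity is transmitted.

N = 42

First polarizer halves the unpolarized light: factor 1/2.
Each further stage multiplies by cos²(17°) = 0.9145.
After N polarizers: T = 0.5·0.9145^(N−1). Require T < 0.013 ⇒ N−1 > ln(0.013/0.5)/ln(0.9145) = 40.84, so N−1 ≥ 41 and N = 42.
Check: N=42 gives T = 0.01282 < 0.013; N=41 gives T = 0.01402.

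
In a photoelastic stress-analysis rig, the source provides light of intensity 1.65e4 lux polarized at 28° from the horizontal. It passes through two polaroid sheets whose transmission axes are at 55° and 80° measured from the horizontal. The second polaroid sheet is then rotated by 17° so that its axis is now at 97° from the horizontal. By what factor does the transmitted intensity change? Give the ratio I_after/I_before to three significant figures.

Before rotation:
By Malus's law, I₁ = I₀ cos²(55° − 28°) = I₀ cos²(27°) = 0.7939 I₀.
I₂ = I₁ cos²(80° − 55°) = 0.7939 I₀ · cos²(25°) = 0.6521 I₀.
After rotation:
I₁ = I₀ cos²(55° − 28°) = I₀ cos²(27°) = 0.7939 I₀.
I₂ = I₁ cos²(97° − 55°) = 0.7939 I₀ · cos²(42°) = 0.4384 I₀.
Ratio = 0.4384 / 0.6521 = 0.6724.

I_new/I_old ≈ 0.672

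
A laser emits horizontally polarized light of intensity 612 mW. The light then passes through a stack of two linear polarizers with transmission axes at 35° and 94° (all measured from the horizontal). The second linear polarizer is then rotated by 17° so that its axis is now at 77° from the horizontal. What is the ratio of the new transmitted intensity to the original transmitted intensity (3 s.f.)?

I_new/I_old ≈ 2.08

Before rotation:
By Malus's law, I₁ = I₀ cos²(35° − 0°) = I₀ cos²(35°) = 0.671 I₀.
I₂ = I₁ cos²(94° − 35°) = 0.671 I₀ · cos²(59°) = 0.178 I₀.
After rotation:
I₁ = I₀ cos²(35° − 0°) = I₀ cos²(35°) = 0.671 I₀.
I₂ = I₁ cos²(77° − 35°) = 0.671 I₀ · cos²(42°) = 0.3706 I₀.
Ratio = 0.3706 / 0.178 = 2.082.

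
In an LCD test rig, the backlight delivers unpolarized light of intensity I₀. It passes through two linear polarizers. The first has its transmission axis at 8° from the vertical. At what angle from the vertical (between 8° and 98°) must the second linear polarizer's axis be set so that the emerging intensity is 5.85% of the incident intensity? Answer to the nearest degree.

Unpolarized light through the first polarizer → I₁ = ½ I₀, now polarized at 8°.
Need I₂/I₀ = 0.0585, so cos²(θ − 8°) = 0.0585 / 0.5 = 0.117.
θ − 8° = arccos(√0.117) = 70.0°, giving θ ≈ 8 + 70.0 = 78.0°.

θ ≈ 78°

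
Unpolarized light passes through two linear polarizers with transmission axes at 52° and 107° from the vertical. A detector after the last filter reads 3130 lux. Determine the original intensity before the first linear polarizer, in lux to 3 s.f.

I₀ ≈ 1.90e4 lux

Unpolarized light through the first polarizer → I₁ = ½ I₀, now polarized at 52°.
I₂ = I₁ cos²(107° − 52°) = 0.5 I₀ · cos²(55°) = 0.1645 I₀.
So 3130 lux = 0.1645 I₀, giving I₀ = 3130/0.1645 = 1.903e+04 lux.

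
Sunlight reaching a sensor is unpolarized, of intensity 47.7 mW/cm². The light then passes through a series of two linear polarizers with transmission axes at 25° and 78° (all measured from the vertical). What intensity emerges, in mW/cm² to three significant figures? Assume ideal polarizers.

Unpolarized light through the first polarizer → I₁ = 47.7 mW/cm²/2 = 23.85 mW/cm², polarized at 25°.
I₂ = I₁ · cos²(53°) = 23.85 · 0.3622 = 8.638 mW/cm².

I ≈ 8.64 mW/cm²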